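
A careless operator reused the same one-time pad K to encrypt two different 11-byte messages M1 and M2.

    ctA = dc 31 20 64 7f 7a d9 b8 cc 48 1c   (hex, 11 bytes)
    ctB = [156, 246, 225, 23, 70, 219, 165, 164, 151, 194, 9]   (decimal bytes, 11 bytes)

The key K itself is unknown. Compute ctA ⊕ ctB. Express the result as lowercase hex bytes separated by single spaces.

40 c7 c1 73 39 a1 7c 1c 5b 8a 15

ctA ⊕ ctB = (M1 ⊕ K) ⊕ (M2 ⊕ K) = M1 ⊕ M2 — the shared key cancels under XOR.
dc XOR 9c = 40
31 XOR f6 = c7
20 XOR e1 = c1
64 XOR 17 = 73
7f XOR 46 = 39
7a XOR db = a1
d9 XOR a5 = 7c
b8 XOR a4 = 1c
cc XOR 97 = 5b
48 XOR c2 = 8a
1c XOR 09 = 15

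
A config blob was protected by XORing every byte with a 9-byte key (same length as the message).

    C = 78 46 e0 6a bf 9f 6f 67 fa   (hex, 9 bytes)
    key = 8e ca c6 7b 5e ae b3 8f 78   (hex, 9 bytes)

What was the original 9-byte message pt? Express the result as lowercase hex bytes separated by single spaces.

f6 8c 26 11 e1 31 dc e8 82

byte 0: 78 XOR 8e = f6
byte 1: 46 XOR ca = 8c
byte 2: e0 XOR c6 = 26
byte 3: 6a XOR 7b = 11
byte 4: bf XOR 5e = e1
byte 5: 9f XOR ae = 31
byte 6: 6f XOR b3 = dc
byte 7: 67 XOR 8f = e8
byte 8: fa XOR 78 = 82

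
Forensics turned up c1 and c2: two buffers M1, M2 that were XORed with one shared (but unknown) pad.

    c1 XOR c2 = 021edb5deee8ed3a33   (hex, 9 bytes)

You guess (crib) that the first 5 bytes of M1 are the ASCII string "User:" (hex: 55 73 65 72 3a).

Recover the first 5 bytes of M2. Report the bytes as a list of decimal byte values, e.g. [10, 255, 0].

[87, 109, 190, 47, 212]

Since c1 ⊕ c2 = M1 ⊕ M2, XORing with the guessed M1 bytes yields the corresponding M2 bytes: M2 = (c1 ⊕ c2) ⊕ M1.
byte 0: 02 ^ 55 = 57
byte 1: 1e ^ 73 = 6d
byte 2: db ^ 65 = be
byte 3: 5d ^ 72 = 2f
byte 4: ee ^ 3a = d4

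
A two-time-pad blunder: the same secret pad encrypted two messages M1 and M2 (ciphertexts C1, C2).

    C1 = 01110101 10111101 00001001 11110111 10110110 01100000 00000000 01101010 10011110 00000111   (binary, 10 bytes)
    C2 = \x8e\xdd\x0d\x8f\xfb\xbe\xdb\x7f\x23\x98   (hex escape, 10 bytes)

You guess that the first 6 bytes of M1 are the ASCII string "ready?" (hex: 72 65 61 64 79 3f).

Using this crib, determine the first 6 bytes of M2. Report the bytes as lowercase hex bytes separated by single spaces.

First, C1 ⊕ C2 = (M1 ⊕ K) ⊕ (M2 ⊕ K) = M1 ⊕ M2, so the key drops out. Then M2 = (M1 ⊕ M2) ⊕ M1 over the first 6 bytes.
byte 0: (75 ^ 8e) ^ 72 = fb ^ 72 = 89
byte 1: (bd ^ dd) ^ 65 = 60 ^ 65 = 05
byte 2: (09 ^ 0d) ^ 61 = 04 ^ 61 = 65
byte 3: (f7 ^ 8f) ^ 64 = 78 ^ 64 = 1c
byte 4: (b6 ^ fb) ^ 79 = 4d ^ 79 = 34
byte 5: (60 ^ be) ^ 3f = de ^ 3f = e1

89 05 65 1c 34 e1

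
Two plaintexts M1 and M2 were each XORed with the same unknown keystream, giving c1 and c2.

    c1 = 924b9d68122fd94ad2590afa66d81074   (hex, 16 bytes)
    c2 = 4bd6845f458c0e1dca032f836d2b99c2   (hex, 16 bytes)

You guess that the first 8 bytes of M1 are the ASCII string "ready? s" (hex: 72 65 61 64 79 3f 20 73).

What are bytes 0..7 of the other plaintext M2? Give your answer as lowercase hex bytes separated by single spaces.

First, c1 ⊕ c2 = (M1 ⊕ K) ⊕ (M2 ⊕ K) = M1 ⊕ M2, so the key drops out. Then M2 = (M1 ⊕ M2) ⊕ M1 over the first 8 bytes.
byte 0: (92 ⊕ 4b) ⊕ 72 = d9 ⊕ 72 = ab
byte 1: (4b ⊕ d6) ⊕ 65 = 9d ⊕ 65 = f8
byte 2: (9d ⊕ 84) ⊕ 61 = 19 ⊕ 61 = 78
byte 3: (68 ⊕ 5f) ⊕ 64 = 37 ⊕ 64 = 53
byte 4: (12 ⊕ 45) ⊕ 79 = 57 ⊕ 79 = 2e
byte 5: (2f ⊕ 8c) ⊕ 3f = a3 ⊕ 3f = 9c
byte 6: (d9 ⊕ 0e) ⊕ 20 = d7 ⊕ 20 = f7
byte 7: (4a ⊕ 1d) ⊕ 73 = 57 ⊕ 73 = 24

ab f8 78 53 2e 9c f7 24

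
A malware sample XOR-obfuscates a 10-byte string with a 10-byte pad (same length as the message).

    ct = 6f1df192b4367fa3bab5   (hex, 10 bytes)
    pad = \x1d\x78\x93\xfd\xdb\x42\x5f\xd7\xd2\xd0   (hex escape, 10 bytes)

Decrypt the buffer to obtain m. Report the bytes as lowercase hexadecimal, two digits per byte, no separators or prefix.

XOR is its own inverse, so applying the key byte-wise gives the result directly.
01101111 XOR 00011101 = 01110010
00011101 XOR 01111000 = 01100101
11110001 XOR 10010011 = 01100010
10010010 XOR 11111101 = 01101111
10110100 XOR 11011011 = 01101111
00110110 XOR 01000010 = 01110100
01111111 XOR 01011111 = 00100000
10100011 XOR 11010111 = 01110100
10111010 XOR 11010010 = 01101000
10110101 XOR 11010000 = 01100101

7265626f6f7420746865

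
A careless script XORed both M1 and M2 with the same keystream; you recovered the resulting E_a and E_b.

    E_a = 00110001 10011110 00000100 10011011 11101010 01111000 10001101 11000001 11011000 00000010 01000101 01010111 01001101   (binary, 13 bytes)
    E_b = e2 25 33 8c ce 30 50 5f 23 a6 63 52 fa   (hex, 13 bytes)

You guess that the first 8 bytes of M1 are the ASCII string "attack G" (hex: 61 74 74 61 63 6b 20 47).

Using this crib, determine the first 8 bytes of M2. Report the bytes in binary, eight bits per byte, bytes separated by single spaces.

10110010 11001111 01000011 01110110 01000111 00100011 11111101 11011001

First, E_a ⊕ E_b = (M1 ⊕ K) ⊕ (M2 ⊕ K) = M1 ⊕ M2, so the key drops out. Then M2 = (M1 ⊕ M2) ⊕ M1 over the first 8 bytes.
byte 0: (31 xor e2) xor 61 = d3 xor 61 = b2
byte 1: (9e xor 25) xor 74 = bb xor 74 = cf
byte 2: (04 xor 33) xor 74 = 37 xor 74 = 43
byte 3: (9b xor 8c) xor 61 = 17 xor 61 = 76
byte 4: (ea xor ce) xor 63 = 24 xor 63 = 47
byte 5: (78 xor 30) xor 6b = 48 xor 6b = 23
byte 6: (8d xor 50) xor 20 = dd xor 20 = fd
byte 7: (c1 xor 5f) xor 47 = 9e xor 47 = d9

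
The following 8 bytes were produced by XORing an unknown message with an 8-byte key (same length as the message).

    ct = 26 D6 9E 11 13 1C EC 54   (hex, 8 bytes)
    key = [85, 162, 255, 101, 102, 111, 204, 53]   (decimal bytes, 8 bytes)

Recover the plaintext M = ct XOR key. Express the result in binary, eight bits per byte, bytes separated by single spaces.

XOR is its own inverse, so applying the key byte-wise gives the result directly.
byte 0: 26 ^ 55 = 73
byte 1: d6 ^ a2 = 74
byte 2: 9e ^ ff = 61
byte 3: 11 ^ 65 = 74
byte 4: 13 ^ 66 = 75
byte 5: 1c ^ 6f = 73
byte 6: ec ^ cc = 20
byte 7: 54 ^ 35 = 61

01110011 01110100 01100001 01110100 01110101 01110011 00100000 01100001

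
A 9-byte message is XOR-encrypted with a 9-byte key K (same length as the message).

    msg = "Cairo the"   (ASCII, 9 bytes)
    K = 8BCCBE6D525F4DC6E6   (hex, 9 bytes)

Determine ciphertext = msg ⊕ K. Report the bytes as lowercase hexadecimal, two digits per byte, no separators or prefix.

byte 0: 43 xor 8b = c8
byte 1: 61 xor cc = ad
byte 2: 69 xor be = d7
byte 3: 72 xor 6d = 1f
byte 4: 6f xor 52 = 3d
byte 5: 20 xor 5f = 7f
byte 6: 74 xor 4d = 39
byte 7: 68 xor c6 = ae
byte 8: 65 xor e6 = 83

c8add71f3d7f39ae83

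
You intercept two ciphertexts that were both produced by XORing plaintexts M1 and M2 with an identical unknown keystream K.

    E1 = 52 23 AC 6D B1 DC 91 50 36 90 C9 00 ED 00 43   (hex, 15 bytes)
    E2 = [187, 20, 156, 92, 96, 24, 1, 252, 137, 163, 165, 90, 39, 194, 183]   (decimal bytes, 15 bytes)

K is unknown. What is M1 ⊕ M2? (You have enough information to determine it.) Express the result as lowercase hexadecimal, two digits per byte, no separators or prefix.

E1 ⊕ E2 = (M1 ⊕ K) ⊕ (M2 ⊕ K) = M1 ⊕ M2 — the shared key cancels under XOR.
01010010 xor 10111011 = 11101001
00100011 xor 00010100 = 00110111
10101100 xor 10011100 = 00110000
01101101 xor 01011100 = 00110001
10110001 xor 01100000 = 11010001
11011100 xor 00011000 = 11000100
10010001 xor 00000001 = 10010000
01010000 xor 11111100 = 10101100
00110110 xor 10001001 = 10111111
10010000 xor 10100011 = 00110011
11001001 xor 10100101 = 01101100
00000000 xor 01011010 = 01011010
11101101 xor 00100111 = 11001010
00000000 xor 11000010 = 11000010
01000011 xor 10110111 = 11110100

e9373031d1c490acbf336c5acac2f4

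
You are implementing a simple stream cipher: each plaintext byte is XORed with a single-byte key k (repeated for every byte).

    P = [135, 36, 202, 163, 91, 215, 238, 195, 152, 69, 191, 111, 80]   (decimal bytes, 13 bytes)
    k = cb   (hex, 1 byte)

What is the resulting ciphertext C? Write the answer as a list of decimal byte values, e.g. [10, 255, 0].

[76, 239, 1, 104, 144, 28, 37, 8, 83, 142, 116, 164, 155]

The 1-byte key repeats, so the effective keystream is cb cb cb cb cb cb cb cb cb cb cb cb cb.
byte 0: 10000111 ^ 11001011 = 01001100
byte 1: 00100100 ^ 11001011 = 11101111
byte 2: 11001010 ^ 11001011 = 00000001
byte 3: 10100011 ^ 11001011 = 01101000
byte 4: 01011011 ^ 11001011 = 10010000
byte 5: 11010111 ^ 11001011 = 00011100
byte 6: 11101110 ^ 11001011 = 00100101
byte 7: 11000011 ^ 11001011 = 00001000
byte 8: 10011000 ^ 11001011 = 01010011
byte 9: 01000101 ^ 11001011 = 10001110
byte 10: 10111111 ^ 11001011 = 01110100
byte 11: 01101111 ^ 11001011 = 10100100
byte 12: 01010000 ^ 11001011 = 10011011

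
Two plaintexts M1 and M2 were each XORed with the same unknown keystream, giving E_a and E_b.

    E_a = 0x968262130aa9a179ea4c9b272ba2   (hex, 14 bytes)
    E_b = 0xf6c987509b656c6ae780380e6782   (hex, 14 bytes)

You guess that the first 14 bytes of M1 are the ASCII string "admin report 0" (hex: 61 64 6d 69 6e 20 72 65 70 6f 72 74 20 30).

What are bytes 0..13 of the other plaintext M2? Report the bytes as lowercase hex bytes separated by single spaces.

First, E_a ⊕ E_b = (M1 ⊕ K) ⊕ (M2 ⊕ K) = M1 ⊕ M2, so the key drops out. Then M2 = (M1 ⊕ M2) ⊕ M1 over the first 14 bytes.
byte 0: (96 XOR f6) XOR 61 = 60 XOR 61 = 01
byte 1: (82 XOR c9) XOR 64 = 4b XOR 64 = 2f
byte 2: (62 XOR 87) XOR 6d = e5 XOR 6d = 88
byte 3: (13 XOR 50) XOR 69 = 43 XOR 69 = 2a
byte 4: (0a XOR 9b) XOR 6e = 91 XOR 6e = ff
byte 5: (a9 XOR 65) XOR 20 = cc XOR 20 = ec
byte 6: (a1 XOR 6c) XOR 72 = cd XOR 72 = bf
byte 7: (79 XOR 6a) XOR 65 = 13 XOR 65 = 76
byte 8: (ea XOR e7) XOR 70 = 0d XOR 70 = 7d
byte 9: (4c XOR 80) XOR 6f = cc XOR 6f = a3
byte 10: (9b XOR 38) XOR 72 = a3 XOR 72 = d1
byte 11: (27 XOR 0e) XOR 74 = 29 XOR 74 = 5d
byte 12: (2b XOR 67) XOR 20 = 4c XOR 20 = 6c
byte 13: (a2 XOR 82) XOR 30 = 20 XOR 30 = 10

01 2f 88 2a ff ec bf 76 7d a3 d1 5d 6c 10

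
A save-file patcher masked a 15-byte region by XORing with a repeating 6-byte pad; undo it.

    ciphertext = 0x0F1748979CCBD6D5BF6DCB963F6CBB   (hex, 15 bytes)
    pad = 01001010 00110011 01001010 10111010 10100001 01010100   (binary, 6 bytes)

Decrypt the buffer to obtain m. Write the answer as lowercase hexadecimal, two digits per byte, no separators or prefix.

The 6-byte key repeats, so the effective keystream is 4a 33 4a ba a1 54 4a 33 4a ba a1 54 4a 33 4a.
byte 0: 0f ^ 4a = 45
byte 1: 17 ^ 33 = 24
byte 2: 48 ^ 4a = 02
byte 3: 97 ^ ba = 2d
byte 4: 9c ^ a1 = 3d
byte 5: cb ^ 54 = 9f
byte 6: d6 ^ 4a = 9c
byte 7: d5 ^ 33 = e6
byte 8: bf ^ 4a = f5
byte 9: 6d ^ ba = d7
byte 10: cb ^ a1 = 6a
byte 11: 96 ^ 54 = c2
byte 12: 3f ^ 4a = 75
byte 13: 6c ^ 33 = 5f
byte 14: bb ^ 4a = f1

4524022d3d9f9ce6f5d76ac2755ff1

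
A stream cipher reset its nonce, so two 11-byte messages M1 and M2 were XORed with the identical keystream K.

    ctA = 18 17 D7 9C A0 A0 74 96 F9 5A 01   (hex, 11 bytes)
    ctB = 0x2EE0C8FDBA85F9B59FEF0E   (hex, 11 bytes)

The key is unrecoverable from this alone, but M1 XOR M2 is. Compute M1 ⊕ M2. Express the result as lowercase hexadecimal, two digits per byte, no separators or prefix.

ctA ⊕ ctB = (M1 ⊕ K) ⊕ (M2 ⊕ K) = M1 ⊕ M2 — the shared key cancels under XOR.
18 xor 2e = 36
17 xor e0 = f7
d7 xor c8 = 1f
9c xor fd = 61
a0 xor ba = 1a
a0 xor 85 = 25
74 xor f9 = 8d
96 xor b5 = 23
f9 xor 9f = 66
5a xor ef = b5
01 xor 0e = 0f

36f71f611a258d2366b50f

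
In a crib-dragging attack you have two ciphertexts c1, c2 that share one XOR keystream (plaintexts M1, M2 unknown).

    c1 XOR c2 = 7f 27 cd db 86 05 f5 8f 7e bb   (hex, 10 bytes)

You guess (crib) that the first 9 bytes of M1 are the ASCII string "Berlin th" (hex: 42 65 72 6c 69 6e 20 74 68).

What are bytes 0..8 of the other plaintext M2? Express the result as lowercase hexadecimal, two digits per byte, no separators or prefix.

Since c1 ⊕ c2 = M1 ⊕ M2, XORing with the guessed M1 bytes yields the corresponding M2 bytes: M2 = (c1 ⊕ c2) ⊕ M1.
byte 0: 7f ⊕ 42 = 3d
byte 1: 27 ⊕ 65 = 42
byte 2: cd ⊕ 72 = bf
byte 3: db ⊕ 6c = b7
byte 4: 86 ⊕ 69 = ef
byte 5: 05 ⊕ 6e = 6b
byte 6: f5 ⊕ 20 = d5
byte 7: 8f ⊕ 74 = fb
byte 8: 7e ⊕ 68 = 16

3d42bfb7ef6bd5fb16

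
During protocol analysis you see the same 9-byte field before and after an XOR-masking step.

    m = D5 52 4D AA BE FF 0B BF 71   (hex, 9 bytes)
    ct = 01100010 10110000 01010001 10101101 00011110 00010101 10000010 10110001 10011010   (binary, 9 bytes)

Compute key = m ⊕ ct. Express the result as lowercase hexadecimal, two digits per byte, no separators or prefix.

Since ct = m ⊕ key, XORing both sides with m gives key = m ⊕ ct.
213 xor  98 = 183
 82 xor 176 = 226
 77 xor  81 =  28
170 xor 173 =   7
190 xor  30 = 160
255 xor  21 = 234
 11 xor 130 = 137
191 xor 177 =  14
113 xor 154 = 235

b7e21c07a0ea890eeb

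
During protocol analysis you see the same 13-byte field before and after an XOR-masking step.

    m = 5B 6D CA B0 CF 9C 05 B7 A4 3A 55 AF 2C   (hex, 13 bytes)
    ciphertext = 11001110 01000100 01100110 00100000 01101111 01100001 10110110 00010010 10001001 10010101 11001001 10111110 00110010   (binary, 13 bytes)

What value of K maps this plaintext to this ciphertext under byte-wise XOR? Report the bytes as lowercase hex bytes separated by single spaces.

Since ciphertext = m ⊕ K, XORing both sides with m gives K = m ⊕ ciphertext.
byte 0: 01011011 ^ 11001110 = 10010101
byte 1: 01101101 ^ 01000100 = 00101001
byte 2: 11001010 ^ 01100110 = 10101100
byte 3: 10110000 ^ 00100000 = 10010000
byte 4: 11001111 ^ 01101111 = 10100000
byte 5: 10011100 ^ 01100001 = 11111101
byte 6: 00000101 ^ 10110110 = 10110011
byte 7: 10110111 ^ 00010010 = 10100101
byte 8: 10100100 ^ 10001001 = 00101101
byte 9: 00111010 ^ 10010101 = 10101111
byte 10: 01010101 ^ 11001001 = 10011100
byte 11: 10101111 ^ 10111110 = 00010001
byte 12: 00101100 ^ 00110010 = 00011110

95 29 ac 90 a0 fd b3 a5 2d af 9c 11 1e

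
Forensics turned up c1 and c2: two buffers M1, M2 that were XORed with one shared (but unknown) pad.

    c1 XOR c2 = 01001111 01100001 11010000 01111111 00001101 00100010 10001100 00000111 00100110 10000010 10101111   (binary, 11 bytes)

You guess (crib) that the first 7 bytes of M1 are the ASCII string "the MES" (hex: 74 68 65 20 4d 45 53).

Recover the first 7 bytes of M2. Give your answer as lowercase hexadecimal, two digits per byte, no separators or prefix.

3b09b55f4067df

Since c1 ⊕ c2 = M1 ⊕ M2, XORing with the guessed M1 bytes yields the corresponding M2 bytes: M2 = (c1 ⊕ c2) ⊕ M1.
byte 0:  79 ^ 116 =  59
byte 1:  97 ^ 104 =   9
byte 2: 208 ^ 101 = 181
byte 3: 127 ^  32 =  95
byte 4:  13 ^  77 =  64
byte 5:  34 ^  69 = 103
byte 6: 140 ^  83 = 223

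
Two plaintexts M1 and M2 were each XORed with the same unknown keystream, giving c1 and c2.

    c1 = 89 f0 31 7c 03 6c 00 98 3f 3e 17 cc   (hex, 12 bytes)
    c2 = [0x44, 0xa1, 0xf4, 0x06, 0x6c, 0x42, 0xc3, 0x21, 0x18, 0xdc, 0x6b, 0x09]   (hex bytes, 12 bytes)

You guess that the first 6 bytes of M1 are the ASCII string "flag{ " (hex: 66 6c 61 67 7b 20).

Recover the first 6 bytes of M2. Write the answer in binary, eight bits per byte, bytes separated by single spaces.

10101011 00111101 10100100 00011101 00010100 00001110

First, c1 ⊕ c2 = (M1 ⊕ K) ⊕ (M2 ⊕ K) = M1 ⊕ M2, so the key drops out. Then M2 = (M1 ⊕ M2) ⊕ M1 over the first 6 bytes.
byte 0: (89 xor 44) xor 66 = cd xor 66 = ab
byte 1: (f0 xor a1) xor 6c = 51 xor 6c = 3d
byte 2: (31 xor f4) xor 61 = c5 xor 61 = a4
byte 3: (7c xor 06) xor 67 = 7a xor 67 = 1d
byte 4: (03 xor 6c) xor 7b = 6f xor 7b = 14
byte 5: (6c xor 42) xor 20 = 2e xor 20 = 0e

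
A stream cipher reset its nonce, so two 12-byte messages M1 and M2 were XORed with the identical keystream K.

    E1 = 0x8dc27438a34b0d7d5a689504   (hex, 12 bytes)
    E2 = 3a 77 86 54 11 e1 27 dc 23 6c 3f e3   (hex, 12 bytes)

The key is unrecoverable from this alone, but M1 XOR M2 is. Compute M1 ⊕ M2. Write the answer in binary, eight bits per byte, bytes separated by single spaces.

10110111 10110101 11110010 01101100 10110010 10101010 00101010 10100001 01111001 00000100 10101010 11100111

E1 ⊕ E2 = (M1 ⊕ K) ⊕ (M2 ⊕ K) = M1 ⊕ M2 — the shared key cancels under XOR.
byte 0: 10001101 xor 00111010 = 10110111
byte 1: 11000010 xor 01110111 = 10110101
byte 2: 01110100 xor 10000110 = 11110010
byte 3: 00111000 xor 01010100 = 01101100
byte 4: 10100011 xor 00010001 = 10110010
byte 5: 01001011 xor 11100001 = 10101010
byte 6: 00001101 xor 00100111 = 00101010
byte 7: 01111101 xor 11011100 = 10100001
byte 8: 01011010 xor 00100011 = 01111001
byte 9: 01101000 xor 01101100 = 00000100
byte 10: 10010101 xor 00111111 = 10101010
byte 11: 00000100 xor 11100011 = 11100111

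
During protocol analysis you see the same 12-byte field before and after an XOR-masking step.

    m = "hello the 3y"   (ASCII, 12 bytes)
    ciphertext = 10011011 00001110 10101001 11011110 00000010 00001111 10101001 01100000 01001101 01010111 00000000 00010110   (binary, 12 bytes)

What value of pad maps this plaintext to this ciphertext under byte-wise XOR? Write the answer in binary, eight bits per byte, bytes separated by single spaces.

11110011 01101011 11000101 10110010 01101101 00101111 11011101 00001000 00101000 01110111 00110011 01101111

Since ciphertext = m ⊕ pad, XORing both sides with m gives pad = m ⊕ ciphertext.
68 ^ 9b = f3
65 ^ 0e = 6b
6c ^ a9 = c5
6c ^ de = b2
6f ^ 02 = 6d
20 ^ 0f = 2f
74 ^ a9 = dd
68 ^ 60 = 08
65 ^ 4d = 28
20 ^ 57 = 77
33 ^ 00 = 33
79 ^ 16 = 6f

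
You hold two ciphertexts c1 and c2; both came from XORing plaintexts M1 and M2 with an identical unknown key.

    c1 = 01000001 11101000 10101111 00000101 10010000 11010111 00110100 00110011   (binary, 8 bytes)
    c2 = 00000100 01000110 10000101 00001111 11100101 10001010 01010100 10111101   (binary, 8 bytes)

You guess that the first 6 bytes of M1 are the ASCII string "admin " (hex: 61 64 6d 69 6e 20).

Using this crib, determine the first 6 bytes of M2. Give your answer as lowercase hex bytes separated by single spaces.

24 ca 47 63 1b 7d

First, c1 ⊕ c2 = (M1 ⊕ K) ⊕ (M2 ⊕ K) = M1 ⊕ M2, so the key drops out. Then M2 = (M1 ⊕ M2) ⊕ M1 over the first 6 bytes.
byte 0: (41 ^ 04) ^ 61 = 45 ^ 61 = 24
byte 1: (e8 ^ 46) ^ 64 = ae ^ 64 = ca
byte 2: (af ^ 85) ^ 6d = 2a ^ 6d = 47
byte 3: (05 ^ 0f) ^ 69 = 0a ^ 69 = 63
byte 4: (90 ^ e5) ^ 6e = 75 ^ 6e = 1b
byte 5: (d7 ^ 8a) ^ 20 = 5d ^ 20 = 7d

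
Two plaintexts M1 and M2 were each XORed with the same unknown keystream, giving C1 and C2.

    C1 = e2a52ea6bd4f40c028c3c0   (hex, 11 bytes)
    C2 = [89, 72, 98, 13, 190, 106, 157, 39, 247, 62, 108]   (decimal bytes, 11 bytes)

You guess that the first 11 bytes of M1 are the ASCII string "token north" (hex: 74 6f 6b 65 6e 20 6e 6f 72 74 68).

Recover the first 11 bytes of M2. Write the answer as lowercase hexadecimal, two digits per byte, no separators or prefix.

cf8227ce6d05b388ad89c4

First, C1 ⊕ C2 = (M1 ⊕ K) ⊕ (M2 ⊕ K) = M1 ⊕ M2, so the key drops out. Then M2 = (M1 ⊕ M2) ⊕ M1 over the first 11 bytes.
byte 0: (e2 xor 59) xor 74 = bb xor 74 = cf
byte 1: (a5 xor 48) xor 6f = ed xor 6f = 82
byte 2: (2e xor 62) xor 6b = 4c xor 6b = 27
byte 3: (a6 xor 0d) xor 65 = ab xor 65 = ce
byte 4: (bd xor be) xor 6e = 03 xor 6e = 6d
byte 5: (4f xor 6a) xor 20 = 25 xor 20 = 05
byte 6: (40 xor 9d) xor 6e = dd xor 6e = b3
byte 7: (c0 xor 27) xor 6f = e7 xor 6f = 88
byte 8: (28 xor f7) xor 72 = df xor 72 = ad
byte 9: (c3 xor 3e) xor 74 = fd xor 74 = 89
byte 10: (c0 xor 6c) xor 68 = ac xor 68 = c4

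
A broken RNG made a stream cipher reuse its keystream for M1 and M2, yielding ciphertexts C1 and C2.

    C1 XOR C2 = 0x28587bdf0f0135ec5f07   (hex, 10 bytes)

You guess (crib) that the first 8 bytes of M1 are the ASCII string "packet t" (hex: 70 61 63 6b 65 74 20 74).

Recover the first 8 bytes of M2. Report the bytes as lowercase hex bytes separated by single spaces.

Since C1 ⊕ C2 = M1 ⊕ M2, XORing with the guessed M1 bytes yields the corresponding M2 bytes: M2 = (C1 ⊕ C2) ⊕ M1.
00101000 ^ 01110000 = 01011000
01011000 ^ 01100001 = 00111001
01111011 ^ 01100011 = 00011000
11011111 ^ 01101011 = 10110100
00001111 ^ 01100101 = 01101010
00000001 ^ 01110100 = 01110101
00110101 ^ 00100000 = 00010101
11101100 ^ 01110100 = 10011000

58 39 18 b4 6a 75 15 98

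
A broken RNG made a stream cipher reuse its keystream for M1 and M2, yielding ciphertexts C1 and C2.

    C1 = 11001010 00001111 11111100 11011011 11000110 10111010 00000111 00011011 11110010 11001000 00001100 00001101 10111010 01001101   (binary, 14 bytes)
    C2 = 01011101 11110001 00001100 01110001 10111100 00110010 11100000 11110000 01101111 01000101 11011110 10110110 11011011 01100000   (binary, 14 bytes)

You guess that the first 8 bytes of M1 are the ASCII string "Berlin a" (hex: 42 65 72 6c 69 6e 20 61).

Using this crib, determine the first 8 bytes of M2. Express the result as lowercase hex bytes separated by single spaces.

d5 9b 82 c6 13 e6 c7 8a

First, C1 ⊕ C2 = (M1 ⊕ K) ⊕ (M2 ⊕ K) = M1 ⊕ M2, so the key drops out. Then M2 = (M1 ⊕ M2) ⊕ M1 over the first 8 bytes.
byte 0: (ca xor 5d) xor 42 = 97 xor 42 = d5
byte 1: (0f xor f1) xor 65 = fe xor 65 = 9b
byte 2: (fc xor 0c) xor 72 = f0 xor 72 = 82
byte 3: (db xor 71) xor 6c = aa xor 6c = c6
byte 4: (c6 xor bc) xor 69 = 7a xor 69 = 13
byte 5: (ba xor 32) xor 6e = 88 xor 6e = e6
byte 6: (07 xor e0) xor 20 = e7 xor 20 = c7
byte 7: (1b xor f0) xor 61 = eb xor 61 = 8a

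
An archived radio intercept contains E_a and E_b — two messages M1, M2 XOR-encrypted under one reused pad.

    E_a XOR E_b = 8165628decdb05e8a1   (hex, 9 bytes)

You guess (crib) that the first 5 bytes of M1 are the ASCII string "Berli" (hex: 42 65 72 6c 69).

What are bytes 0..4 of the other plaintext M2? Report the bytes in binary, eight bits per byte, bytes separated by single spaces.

11000011 00000000 00010000 11100001 10000101

Since E_a ⊕ E_b = M1 ⊕ M2, XORing with the guessed M1 bytes yields the corresponding M2 bytes: M2 = (E_a ⊕ E_b) ⊕ M1.
129 ⊕  66 = 195
101 ⊕ 101 =   0
 98 ⊕ 114 =  16
141 ⊕ 108 = 225
236 ⊕ 105 = 133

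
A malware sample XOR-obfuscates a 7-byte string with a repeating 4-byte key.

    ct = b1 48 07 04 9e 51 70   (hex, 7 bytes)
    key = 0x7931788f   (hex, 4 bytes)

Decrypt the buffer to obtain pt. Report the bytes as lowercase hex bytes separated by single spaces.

c8 79 7f 8b e7 60 08

The 4-byte key repeats, so the effective keystream is 79 31 78 8f 79 31 78.
byte 0: b1 ⊕ 79 = c8
byte 1: 48 ⊕ 31 = 79
byte 2: 07 ⊕ 78 = 7f
byte 3: 04 ⊕ 8f = 8b
byte 4: 9e ⊕ 79 = e7
byte 5: 51 ⊕ 31 = 60
byte 6: 70 ⊕ 78 = 08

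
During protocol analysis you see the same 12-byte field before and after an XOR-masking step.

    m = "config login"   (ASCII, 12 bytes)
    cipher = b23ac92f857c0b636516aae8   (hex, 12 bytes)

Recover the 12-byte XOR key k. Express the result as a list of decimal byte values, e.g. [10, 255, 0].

Since cipher = m ⊕ k, XORing both sides with m gives k = m ⊕ cipher.
63 XOR b2 = d1
6f XOR 3a = 55
6e XOR c9 = a7
66 XOR 2f = 49
69 XOR 85 = ec
67 XOR 7c = 1b
20 XOR 0b = 2b
6c XOR 63 = 0f
6f XOR 65 = 0a
67 XOR 16 = 71
69 XOR aa = c3
6e XOR e8 = 86

[209, 85, 167, 73, 236, 27, 43, 15, 10, 113, 195, 134]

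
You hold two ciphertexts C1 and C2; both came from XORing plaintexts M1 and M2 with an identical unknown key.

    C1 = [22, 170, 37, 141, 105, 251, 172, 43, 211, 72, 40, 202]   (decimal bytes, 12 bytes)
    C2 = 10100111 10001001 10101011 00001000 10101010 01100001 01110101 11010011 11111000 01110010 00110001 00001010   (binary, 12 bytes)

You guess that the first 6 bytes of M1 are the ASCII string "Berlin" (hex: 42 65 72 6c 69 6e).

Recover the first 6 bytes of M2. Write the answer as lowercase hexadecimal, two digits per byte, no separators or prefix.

First, C1 ⊕ C2 = (M1 ⊕ K) ⊕ (M2 ⊕ K) = M1 ⊕ M2, so the key drops out. Then M2 = (M1 ⊕ M2) ⊕ M1 over the first 6 bytes.
byte 0: (16 xor a7) xor 42 = b1 xor 42 = f3
byte 1: (aa xor 89) xor 65 = 23 xor 65 = 46
byte 2: (25 xor ab) xor 72 = 8e xor 72 = fc
byte 3: (8d xor 08) xor 6c = 85 xor 6c = e9
byte 4: (69 xor aa) xor 69 = c3 xor 69 = aa
byte 5: (fb xor 61) xor 6e = 9a xor 6e = f4

f346fce9aaf4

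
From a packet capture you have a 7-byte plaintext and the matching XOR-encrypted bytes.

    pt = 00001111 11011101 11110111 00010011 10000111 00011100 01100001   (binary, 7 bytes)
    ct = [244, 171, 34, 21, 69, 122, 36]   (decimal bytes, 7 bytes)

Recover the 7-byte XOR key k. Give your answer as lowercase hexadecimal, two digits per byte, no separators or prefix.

fb76d506c26645

Since ct = pt ⊕ k, XORing both sides with pt gives k = pt ⊕ ct.
00001111 XOR 11110100 = 11111011
11011101 XOR 10101011 = 01110110
11110111 XOR 00100010 = 11010101
00010011 XOR 00010101 = 00000110
10000111 XOR 01000101 = 11000010
00011100 XOR 01111010 = 01100110
01100001 XOR 00100100 = 01000101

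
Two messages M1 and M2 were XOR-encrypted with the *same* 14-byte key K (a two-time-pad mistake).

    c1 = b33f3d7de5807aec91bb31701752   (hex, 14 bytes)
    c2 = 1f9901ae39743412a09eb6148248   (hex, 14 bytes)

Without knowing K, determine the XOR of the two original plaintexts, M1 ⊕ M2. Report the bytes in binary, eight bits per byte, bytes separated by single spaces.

10101100 10100110 00111100 11010011 11011100 11110100 01001110 11111110 00110001 00100101 10000111 01100100 10010101 00011010

c1 ⊕ c2 = (M1 ⊕ K) ⊕ (M2 ⊕ K) = M1 ⊕ M2 — the shared key cancels under XOR.
byte 0: 10110011 XOR 00011111 = 10101100
byte 1: 00111111 XOR 10011001 = 10100110
byte 2: 00111101 XOR 00000001 = 00111100
byte 3: 01111101 XOR 10101110 = 11010011
byte 4: 11100101 XOR 00111001 = 11011100
byte 5: 10000000 XOR 01110100 = 11110100
byte 6: 01111010 XOR 00110100 = 01001110
byte 7: 11101100 XOR 00010010 = 11111110
byte 8: 10010001 XOR 10100000 = 00110001
byte 9: 10111011 XOR 10011110 = 00100101
byte 10: 00110001 XOR 10110110 = 10000111
byte 11: 01110000 XOR 00010100 = 01100100
byte 12: 00010111 XOR 10000010 = 10010101
byte 13: 01010010 XOR 01001000 = 00011010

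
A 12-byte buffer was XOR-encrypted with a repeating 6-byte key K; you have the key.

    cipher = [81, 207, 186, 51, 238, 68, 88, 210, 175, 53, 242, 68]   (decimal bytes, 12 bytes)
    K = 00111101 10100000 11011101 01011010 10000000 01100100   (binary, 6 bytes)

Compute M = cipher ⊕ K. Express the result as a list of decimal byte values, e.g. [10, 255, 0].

The 6-byte key repeats, so the effective keystream is 3d a0 dd 5a 80 64 3d a0 dd 5a 80 64.
byte 0: 51 xor 3d = 6c
byte 1: cf xor a0 = 6f
byte 2: ba xor dd = 67
byte 3: 33 xor 5a = 69
byte 4: ee xor 80 = 6e
byte 5: 44 xor 64 = 20
byte 6: 58 xor 3d = 65
byte 7: d2 xor a0 = 72
byte 8: af xor dd = 72
byte 9: 35 xor 5a = 6f
byte 10: f2 xor 80 = 72
byte 11: 44 xor 64 = 20

[108, 111, 103, 105, 110, 32, 101, 114, 114, 111, 114, 32]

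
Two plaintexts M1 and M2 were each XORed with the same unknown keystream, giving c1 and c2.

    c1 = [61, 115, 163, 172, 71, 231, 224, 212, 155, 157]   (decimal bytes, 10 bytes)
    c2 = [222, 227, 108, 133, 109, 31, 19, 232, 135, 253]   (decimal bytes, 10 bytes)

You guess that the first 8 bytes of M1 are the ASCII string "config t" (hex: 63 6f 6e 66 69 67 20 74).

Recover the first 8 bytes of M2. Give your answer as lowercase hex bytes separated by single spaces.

80 ff a1 4f 43 9f d3 48

First, c1 ⊕ c2 = (M1 ⊕ K) ⊕ (M2 ⊕ K) = M1 ⊕ M2, so the key drops out. Then M2 = (M1 ⊕ M2) ⊕ M1 over the first 8 bytes.
byte 0: (3d xor de) xor 63 = e3 xor 63 = 80
byte 1: (73 xor e3) xor 6f = 90 xor 6f = ff
byte 2: (a3 xor 6c) xor 6e = cf xor 6e = a1
byte 3: (ac xor 85) xor 66 = 29 xor 66 = 4f
byte 4: (47 xor 6d) xor 69 = 2a xor 69 = 43
byte 5: (e7 xor 1f) xor 67 = f8 xor 67 = 9f
byte 6: (e0 xor 13) xor 20 = f3 xor 20 = d3
byte 7: (d4 xor e8) xor 74 = 3c xor 74 = 48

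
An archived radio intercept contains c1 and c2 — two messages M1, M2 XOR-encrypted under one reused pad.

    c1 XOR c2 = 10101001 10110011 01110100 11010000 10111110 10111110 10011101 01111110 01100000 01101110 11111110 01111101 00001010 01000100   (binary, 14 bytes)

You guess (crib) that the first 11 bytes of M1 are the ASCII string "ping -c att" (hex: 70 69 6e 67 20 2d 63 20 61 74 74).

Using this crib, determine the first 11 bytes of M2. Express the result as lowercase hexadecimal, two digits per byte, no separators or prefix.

d9da1ab79e93fe5e011a8a

Since c1 ⊕ c2 = M1 ⊕ M2, XORing with the guessed M1 bytes yields the corresponding M2 bytes: M2 = (c1 ⊕ c2) ⊕ M1.
a9 ⊕ 70 = d9
b3 ⊕ 69 = da
74 ⊕ 6e = 1a
d0 ⊕ 67 = b7
be ⊕ 20 = 9e
be ⊕ 2d = 93
9d ⊕ 63 = fe
7e ⊕ 20 = 5e
60 ⊕ 61 = 01
6e ⊕ 74 = 1a
fe ⊕ 74 = 8a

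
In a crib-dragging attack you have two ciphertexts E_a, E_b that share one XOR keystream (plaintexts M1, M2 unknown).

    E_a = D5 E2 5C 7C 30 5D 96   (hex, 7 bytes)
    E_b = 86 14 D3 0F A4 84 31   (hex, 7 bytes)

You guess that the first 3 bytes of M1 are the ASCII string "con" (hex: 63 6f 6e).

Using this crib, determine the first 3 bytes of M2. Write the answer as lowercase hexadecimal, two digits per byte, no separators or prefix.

First, E_a ⊕ E_b = (M1 ⊕ K) ⊕ (M2 ⊕ K) = M1 ⊕ M2, so the key drops out. Then M2 = (M1 ⊕ M2) ⊕ M1 over the first 3 bytes.
byte 0: (d5 ^ 86) ^ 63 = 53 ^ 63 = 30
byte 1: (e2 ^ 14) ^ 6f = f6 ^ 6f = 99
byte 2: (5c ^ d3) ^ 6e = 8f ^ 6e = e1

3099e1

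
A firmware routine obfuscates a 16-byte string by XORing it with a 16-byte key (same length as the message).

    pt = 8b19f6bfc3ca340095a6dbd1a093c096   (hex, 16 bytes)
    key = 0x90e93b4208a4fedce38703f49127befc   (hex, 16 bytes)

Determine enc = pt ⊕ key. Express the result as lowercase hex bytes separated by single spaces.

XOR is its own inverse, so applying the key byte-wise gives the result directly.
byte 0: 8b ^ 90 = 1b
byte 1: 19 ^ e9 = f0
byte 2: f6 ^ 3b = cd
byte 3: bf ^ 42 = fd
byte 4: c3 ^ 08 = cb
byte 5: ca ^ a4 = 6e
byte 6: 34 ^ fe = ca
byte 7: 00 ^ dc = dc
byte 8: 95 ^ e3 = 76
byte 9: a6 ^ 87 = 21
byte 10: db ^ 03 = d8
byte 11: d1 ^ f4 = 25
byte 12: a0 ^ 91 = 31
byte 13: 93 ^ 27 = b4
byte 14: c0 ^ be = 7e
byte 15: 96 ^ fc = 6a

1b f0 cd fd cb 6e ca dc 76 21 d8 25 31 b4 7e 6a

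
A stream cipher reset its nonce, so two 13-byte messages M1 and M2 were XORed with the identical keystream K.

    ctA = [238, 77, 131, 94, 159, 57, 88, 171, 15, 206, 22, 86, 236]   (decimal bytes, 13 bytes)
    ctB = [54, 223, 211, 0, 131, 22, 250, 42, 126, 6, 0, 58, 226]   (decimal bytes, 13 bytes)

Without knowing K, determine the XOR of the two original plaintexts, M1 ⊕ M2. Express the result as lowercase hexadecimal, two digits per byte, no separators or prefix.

d892505e1c2fa28171c8166c0e

ctA ⊕ ctB = (M1 ⊕ K) ⊕ (M2 ⊕ K) = M1 ⊕ M2 — the shared key cancels under XOR.
byte 0: 238 ^  54 = 216
byte 1:  77 ^ 223 = 146
byte 2: 131 ^ 211 =  80
byte 3:  94 ^   0 =  94
byte 4: 159 ^ 131 =  28
byte 5:  57 ^  22 =  47
byte 6:  88 ^ 250 = 162
byte 7: 171 ^  42 = 129
byte 8:  15 ^ 126 = 113
byte 9: 206 ^   6 = 200
byte 10:  22 ^   0 =  22
byte 11:  86 ^  58 = 108
byte 12: 236 ^ 226 =  14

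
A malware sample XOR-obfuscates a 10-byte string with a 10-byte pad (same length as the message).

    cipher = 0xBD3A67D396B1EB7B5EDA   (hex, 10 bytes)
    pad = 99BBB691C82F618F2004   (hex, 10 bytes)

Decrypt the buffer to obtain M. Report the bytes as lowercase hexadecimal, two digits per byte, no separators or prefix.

2481d1425e9e8af47ede

bd xor 99 = 24
3a xor bb = 81
67 xor b6 = d1
d3 xor 91 = 42
96 xor c8 = 5e
b1 xor 2f = 9e
eb xor 61 = 8a
7b xor 8f = f4
5e xor 20 = 7e
da xor 04 = de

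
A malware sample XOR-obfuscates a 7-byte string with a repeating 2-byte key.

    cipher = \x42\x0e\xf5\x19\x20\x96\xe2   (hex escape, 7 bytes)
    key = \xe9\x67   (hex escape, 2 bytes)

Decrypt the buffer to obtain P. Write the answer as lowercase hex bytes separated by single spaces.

The 2-byte key repeats, so the effective keystream is e9 67 e9 67 e9 67 e9.
byte 0: 42 ⊕ e9 = ab
byte 1: 0e ⊕ 67 = 69
byte 2: f5 ⊕ e9 = 1c
byte 3: 19 ⊕ 67 = 7e
byte 4: 20 ⊕ e9 = c9
byte 5: 96 ⊕ 67 = f1
byte 6: e2 ⊕ e9 = 0b

ab 69 1c 7e c9 f1 0b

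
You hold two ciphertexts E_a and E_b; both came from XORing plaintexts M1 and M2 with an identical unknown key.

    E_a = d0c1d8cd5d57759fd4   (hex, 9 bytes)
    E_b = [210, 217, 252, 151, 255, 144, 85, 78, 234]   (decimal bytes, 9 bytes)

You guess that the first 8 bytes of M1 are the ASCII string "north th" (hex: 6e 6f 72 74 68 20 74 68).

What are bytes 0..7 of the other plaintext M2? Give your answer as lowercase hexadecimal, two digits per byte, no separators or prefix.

First, E_a ⊕ E_b = (M1 ⊕ K) ⊕ (M2 ⊕ K) = M1 ⊕ M2, so the key drops out. Then M2 = (M1 ⊕ M2) ⊕ M1 over the first 8 bytes.
byte 0: (d0 ^ d2) ^ 6e = 02 ^ 6e = 6c
byte 1: (c1 ^ d9) ^ 6f = 18 ^ 6f = 77
byte 2: (d8 ^ fc) ^ 72 = 24 ^ 72 = 56
byte 3: (cd ^ 97) ^ 74 = 5a ^ 74 = 2e
byte 4: (5d ^ ff) ^ 68 = a2 ^ 68 = ca
byte 5: (57 ^ 90) ^ 20 = c7 ^ 20 = e7
byte 6: (75 ^ 55) ^ 74 = 20 ^ 74 = 54
byte 7: (9f ^ 4e) ^ 68 = d1 ^ 68 = b9

6c77562ecae754b9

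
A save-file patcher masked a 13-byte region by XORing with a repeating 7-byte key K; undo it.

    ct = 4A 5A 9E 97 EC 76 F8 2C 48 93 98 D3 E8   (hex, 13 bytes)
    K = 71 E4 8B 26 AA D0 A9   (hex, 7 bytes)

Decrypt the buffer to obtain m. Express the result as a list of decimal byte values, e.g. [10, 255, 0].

The 7-byte key repeats, so the effective keystream is 71 e4 8b 26 aa d0 a9 71 e4 8b 26 aa d0.
byte 0: 01001010 ⊕ 01110001 = 00111011
byte 1: 01011010 ⊕ 11100100 = 10111110
byte 2: 10011110 ⊕ 10001011 = 00010101
byte 3: 10010111 ⊕ 00100110 = 10110001
byte 4: 11101100 ⊕ 10101010 = 01000110
byte 5: 01110110 ⊕ 11010000 = 10100110
byte 6: 11111000 ⊕ 10101001 = 01010001
byte 7: 00101100 ⊕ 01110001 = 01011101
byte 8: 01001000 ⊕ 11100100 = 10101100
byte 9: 10010011 ⊕ 10001011 = 00011000
byte 10: 10011000 ⊕ 00100110 = 10111110
byte 11: 11010011 ⊕ 10101010 = 01111001
byte 12: 11101000 ⊕ 11010000 = 00111000

[59, 190, 21, 177, 70, 166, 81, 93, 172, 24, 190, 121, 56]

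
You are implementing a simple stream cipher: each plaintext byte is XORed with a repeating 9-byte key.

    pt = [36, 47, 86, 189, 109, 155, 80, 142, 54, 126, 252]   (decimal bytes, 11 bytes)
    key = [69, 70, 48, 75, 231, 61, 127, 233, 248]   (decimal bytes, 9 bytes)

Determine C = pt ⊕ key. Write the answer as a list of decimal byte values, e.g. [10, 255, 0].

The 9-byte key repeats, so the effective keystream is 45 46 30 4b e7 3d 7f e9 f8 45 46.
byte 0: 24 XOR 45 = 61
byte 1: 2f XOR 46 = 69
byte 2: 56 XOR 30 = 66
byte 3: bd XOR 4b = f6
byte 4: 6d XOR e7 = 8a
byte 5: 9b XOR 3d = a6
byte 6: 50 XOR 7f = 2f
byte 7: 8e XOR e9 = 67
byte 8: 36 XOR f8 = ce
byte 9: 7e XOR 45 = 3b
byte 10: fc XOR 46 = ba

[97, 105, 102, 246, 138, 166, 47, 103, 206, 59, 186]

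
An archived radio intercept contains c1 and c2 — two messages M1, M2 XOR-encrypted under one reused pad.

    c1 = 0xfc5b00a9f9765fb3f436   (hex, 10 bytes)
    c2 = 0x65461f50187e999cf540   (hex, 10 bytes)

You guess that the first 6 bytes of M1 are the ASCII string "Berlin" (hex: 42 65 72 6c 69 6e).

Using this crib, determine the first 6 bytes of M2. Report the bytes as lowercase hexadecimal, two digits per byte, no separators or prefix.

First, c1 ⊕ c2 = (M1 ⊕ K) ⊕ (M2 ⊕ K) = M1 ⊕ M2, so the key drops out. Then M2 = (M1 ⊕ M2) ⊕ M1 over the first 6 bytes.
byte 0: (fc xor 65) xor 42 = 99 xor 42 = db
byte 1: (5b xor 46) xor 65 = 1d xor 65 = 78
byte 2: (00 xor 1f) xor 72 = 1f xor 72 = 6d
byte 3: (a9 xor 50) xor 6c = f9 xor 6c = 95
byte 4: (f9 xor 18) xor 69 = e1 xor 69 = 88
byte 5: (76 xor 7e) xor 6e = 08 xor 6e = 66

db786d958866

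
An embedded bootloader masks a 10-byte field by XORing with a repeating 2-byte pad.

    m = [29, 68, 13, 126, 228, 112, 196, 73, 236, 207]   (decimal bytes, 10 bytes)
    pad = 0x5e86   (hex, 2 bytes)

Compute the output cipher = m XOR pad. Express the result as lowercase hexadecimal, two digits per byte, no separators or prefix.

43c253f8baf69acfb249

The 2-byte key repeats, so the effective keystream is 5e 86 5e 86 5e 86 5e 86 5e 86.
byte 0:  29 ^  94 =  67
byte 1:  68 ^ 134 = 194
byte 2:  13 ^  94 =  83
byte 3: 126 ^ 134 = 248
byte 4: 228 ^  94 = 186
byte 5: 112 ^ 134 = 246
byte 6: 196 ^  94 = 154
byte 7:  73 ^ 134 = 207
byte 8: 236 ^  94 = 178
byte 9: 207 ^ 134 =  73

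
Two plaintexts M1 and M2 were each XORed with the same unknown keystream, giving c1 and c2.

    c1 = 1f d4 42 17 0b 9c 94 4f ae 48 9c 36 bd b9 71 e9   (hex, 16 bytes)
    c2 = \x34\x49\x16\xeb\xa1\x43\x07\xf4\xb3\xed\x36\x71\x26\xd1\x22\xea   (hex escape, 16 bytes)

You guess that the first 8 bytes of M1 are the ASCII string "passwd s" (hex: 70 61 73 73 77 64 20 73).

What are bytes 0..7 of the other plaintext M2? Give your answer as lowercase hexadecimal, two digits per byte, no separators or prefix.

5bfc278fddbbb3c8

First, c1 ⊕ c2 = (M1 ⊕ K) ⊕ (M2 ⊕ K) = M1 ⊕ M2, so the key drops out. Then M2 = (M1 ⊕ M2) ⊕ M1 over the first 8 bytes.
byte 0: (1f XOR 34) XOR 70 = 2b XOR 70 = 5b
byte 1: (d4 XOR 49) XOR 61 = 9d XOR 61 = fc
byte 2: (42 XOR 16) XOR 73 = 54 XOR 73 = 27
byte 3: (17 XOR eb) XOR 73 = fc XOR 73 = 8f
byte 4: (0b XOR a1) XOR 77 = aa XOR 77 = dd
byte 5: (9c XOR 43) XOR 64 = df XOR 64 = bb
byte 6: (94 XOR 07) XOR 20 = 93 XOR 20 = b3
byte 7: (4f XOR f4) XOR 73 = bb XOR 73 = c8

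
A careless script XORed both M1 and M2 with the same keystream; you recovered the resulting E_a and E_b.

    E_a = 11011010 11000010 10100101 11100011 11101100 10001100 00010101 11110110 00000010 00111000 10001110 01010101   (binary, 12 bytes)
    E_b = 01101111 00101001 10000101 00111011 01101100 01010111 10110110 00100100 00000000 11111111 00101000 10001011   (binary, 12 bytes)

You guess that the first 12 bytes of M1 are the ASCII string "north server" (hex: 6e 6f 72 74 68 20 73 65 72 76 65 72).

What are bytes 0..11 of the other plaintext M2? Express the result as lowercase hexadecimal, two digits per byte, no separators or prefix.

db8452ace8fbd0b770b1c3ac

First, E_a ⊕ E_b = (M1 ⊕ K) ⊕ (M2 ⊕ K) = M1 ⊕ M2, so the key drops out. Then M2 = (M1 ⊕ M2) ⊕ M1 over the first 12 bytes.
byte 0: (da ⊕ 6f) ⊕ 6e = b5 ⊕ 6e = db
byte 1: (c2 ⊕ 29) ⊕ 6f = eb ⊕ 6f = 84
byte 2: (a5 ⊕ 85) ⊕ 72 = 20 ⊕ 72 = 52
byte 3: (e3 ⊕ 3b) ⊕ 74 = d8 ⊕ 74 = ac
byte 4: (ec ⊕ 6c) ⊕ 68 = 80 ⊕ 68 = e8
byte 5: (8c ⊕ 57) ⊕ 20 = db ⊕ 20 = fb
byte 6: (15 ⊕ b6) ⊕ 73 = a3 ⊕ 73 = d0
byte 7: (f6 ⊕ 24) ⊕ 65 = d2 ⊕ 65 = b7
byte 8: (02 ⊕ 00) ⊕ 72 = 02 ⊕ 72 = 70
byte 9: (38 ⊕ ff) ⊕ 76 = c7 ⊕ 76 = b1
byte 10: (8e ⊕ 28) ⊕ 65 = a6 ⊕ 65 = c3
byte 11: (55 ⊕ 8b) ⊕ 72 = de ⊕ 72 = ac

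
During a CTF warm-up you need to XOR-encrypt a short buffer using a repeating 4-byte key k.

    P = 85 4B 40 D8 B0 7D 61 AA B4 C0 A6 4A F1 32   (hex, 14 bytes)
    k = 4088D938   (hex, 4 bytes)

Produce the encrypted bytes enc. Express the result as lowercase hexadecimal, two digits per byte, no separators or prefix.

The 4-byte key repeats, so the effective keystream is 40 88 d9 38 40 88 d9 38 40 88 d9 38 40 88.
byte 0: 85 XOR 40 = c5
byte 1: 4b XOR 88 = c3
byte 2: 40 XOR d9 = 99
byte 3: d8 XOR 38 = e0
byte 4: b0 XOR 40 = f0
byte 5: 7d XOR 88 = f5
byte 6: 61 XOR d9 = b8
byte 7: aa XOR 38 = 92
byte 8: b4 XOR 40 = f4
byte 9: c0 XOR 88 = 48
byte 10: a6 XOR d9 = 7f
byte 11: 4a XOR 38 = 72
byte 12: f1 XOR 40 = b1
byte 13: 32 XOR 88 = ba

c5c399e0f0f5b892f4487f72b1ba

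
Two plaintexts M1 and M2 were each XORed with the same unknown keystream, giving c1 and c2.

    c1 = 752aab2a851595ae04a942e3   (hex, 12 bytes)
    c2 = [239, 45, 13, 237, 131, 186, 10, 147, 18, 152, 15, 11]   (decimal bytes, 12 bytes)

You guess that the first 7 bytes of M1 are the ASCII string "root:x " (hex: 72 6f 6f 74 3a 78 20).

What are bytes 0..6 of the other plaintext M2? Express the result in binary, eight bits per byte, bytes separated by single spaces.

11101000 01101000 11001001 10110011 00111100 11010111 10111111

First, c1 ⊕ c2 = (M1 ⊕ K) ⊕ (M2 ⊕ K) = M1 ⊕ M2, so the key drops out. Then M2 = (M1 ⊕ M2) ⊕ M1 over the first 7 bytes.
byte 0: (75 xor ef) xor 72 = 9a xor 72 = e8
byte 1: (2a xor 2d) xor 6f = 07 xor 6f = 68
byte 2: (ab xor 0d) xor 6f = a6 xor 6f = c9
byte 3: (2a xor ed) xor 74 = c7 xor 74 = b3
byte 4: (85 xor 83) xor 3a = 06 xor 3a = 3c
byte 5: (15 xor ba) xor 78 = af xor 78 = d7
byte 6: (95 xor 0a) xor 20 = 9f xor 20 = bf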